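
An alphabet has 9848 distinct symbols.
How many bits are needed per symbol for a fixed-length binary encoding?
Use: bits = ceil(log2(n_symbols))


log2(9848) = 13.2656
Bracket: 2^13 = 8192 < 9848 <= 2^14 = 16384
So ceil(log2(9848)) = 14

bits = ceil(log2(9848)) = ceil(13.2656) = 14 bits


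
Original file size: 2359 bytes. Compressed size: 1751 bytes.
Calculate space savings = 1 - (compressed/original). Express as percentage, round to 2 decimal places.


ratio = compressed/original = 1751/2359 = 0.742264
savings = 1 - ratio = 1 - 0.742264 = 0.257736
as a percentage: 0.257736 * 100 = 25.77%

Space savings = 1 - 1751/2359 = 25.77%


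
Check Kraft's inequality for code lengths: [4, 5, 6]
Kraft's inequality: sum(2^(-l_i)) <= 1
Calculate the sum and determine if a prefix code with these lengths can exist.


Sum = 2^(-4) + 2^(-5) + 2^(-6)
    = 0.0625 + 0.03125 + 0.015625
    = 7/64 = 0.109375
Since 0.109375 <= 1, Kraft's inequality IS satisfied.
A prefix code with these lengths CAN exist.

Kraft sum = 0.109375. Satisfied.


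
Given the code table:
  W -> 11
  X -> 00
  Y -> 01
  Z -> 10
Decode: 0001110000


Decoding:
00 -> X
01 -> Y
11 -> W
00 -> X
00 -> X


Result: XYWXX


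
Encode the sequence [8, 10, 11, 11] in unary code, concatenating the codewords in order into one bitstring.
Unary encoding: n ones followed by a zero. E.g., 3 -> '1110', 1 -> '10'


Encode each number as n ones followed by a terminating 0:
  8 -> 111111110 (9 bits)
  10 -> 11111111110 (11 bits)
  11 -> 111111111110 (12 bits)
  11 -> 111111111110 (12 bits)
Total length = 9 + 11 + 12 + 12 = 44 bits.

Unary([8, 10, 11, 11]) = 11111111011111111110111111111110111111111110 (44 bits)


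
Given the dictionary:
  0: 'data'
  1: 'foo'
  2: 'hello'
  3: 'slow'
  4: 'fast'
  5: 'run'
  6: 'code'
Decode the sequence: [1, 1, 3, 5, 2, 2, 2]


Look up each index in the dictionary:
  1 -> 'foo'
  1 -> 'foo'
  3 -> 'slow'
  5 -> 'run'
  2 -> 'hello'
  2 -> 'hello'
  2 -> 'hello'

Decoded: "foo foo slow run hello hello hello"


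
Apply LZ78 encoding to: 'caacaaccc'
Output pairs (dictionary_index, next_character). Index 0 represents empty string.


LZ78 encoding steps:
Dictionary: {0: ''}
Step 1: w='' (idx 0), next='c' -> output (0, 'c'), add 'c' as idx 1
Step 2: w='' (idx 0), next='a' -> output (0, 'a'), add 'a' as idx 2
Step 3: w='a' (idx 2), next='c' -> output (2, 'c'), add 'ac' as idx 3
Step 4: w='a' (idx 2), next='a' -> output (2, 'a'), add 'aa' as idx 4
Step 5: w='c' (idx 1), next='c' -> output (1, 'c'), add 'cc' as idx 5
Step 6: w='c' (idx 1), end of input -> output (1, '')


Encoded: [(0, 'c'), (0, 'a'), (2, 'c'), (2, 'a'), (1, 'c'), (1, '')]


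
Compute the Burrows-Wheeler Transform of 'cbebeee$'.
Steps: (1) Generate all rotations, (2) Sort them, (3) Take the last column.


Rotations (sorted):
  0: $cbebeee -> last char: e
  1: bebeee$c -> last char: c
  2: beee$cbe -> last char: e
  3: cbebeee$ -> last char: $
  4: e$cbebee -> last char: e
  5: ebeee$cb -> last char: b
  6: ee$cbebe -> last char: e
  7: eee$cbeb -> last char: b


BWT = ece$ebeb


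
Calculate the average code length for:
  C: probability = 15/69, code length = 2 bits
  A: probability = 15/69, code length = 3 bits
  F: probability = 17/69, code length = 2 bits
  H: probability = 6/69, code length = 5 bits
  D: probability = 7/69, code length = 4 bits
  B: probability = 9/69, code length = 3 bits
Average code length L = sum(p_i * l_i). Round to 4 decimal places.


Weighted contributions p_i * l_i:
  C: (15/69) * 2 = 30/69
  A: (15/69) * 3 = 45/69
  F: (17/69) * 2 = 34/69
  H: (6/69) * 5 = 30/69
  D: (7/69) * 4 = 28/69
  B: (9/69) * 3 = 27/69
Sum = (30 + 45 + 34 + 30 + 28 + 27)/69 = 194/69

L = 194/69 = 2.8116 bits/symbol


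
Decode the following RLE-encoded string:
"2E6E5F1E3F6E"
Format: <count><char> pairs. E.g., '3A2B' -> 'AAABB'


Expanding each <count><char> pair:
  2E -> 'EE'
  6E -> 'EEEEEE'
  5F -> 'FFFFF'
  1E -> 'E'
  3F -> 'FFF'
  6E -> 'EEEEEE'

Decoded = EEEEEEEEFFFFFEFFFEEEEEE


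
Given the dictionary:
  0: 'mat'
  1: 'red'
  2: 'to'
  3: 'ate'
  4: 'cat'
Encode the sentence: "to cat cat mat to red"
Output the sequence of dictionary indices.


Look up each word in the dictionary:
  'to' -> 2
  'cat' -> 4
  'cat' -> 4
  'mat' -> 0
  'to' -> 2
  'red' -> 1

Encoded: [2, 4, 4, 0, 2, 1]


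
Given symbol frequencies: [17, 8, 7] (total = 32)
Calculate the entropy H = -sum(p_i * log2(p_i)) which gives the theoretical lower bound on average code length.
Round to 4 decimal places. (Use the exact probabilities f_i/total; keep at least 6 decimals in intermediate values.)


Per-symbol terms -p_i * log2(p_i) with p_i = f_i/32:
  p = 17/32 = 0.531250: log2(p) = -0.912537, -p*log2(p) = 0.484785
  p = 8/32 = 0.250000: log2(p) = -2.000000, -p*log2(p) = 0.500000
  p = 7/32 = 0.218750: log2(p) = -2.192645, -p*log2(p) = 0.479641
H = 0.484785 + 0.500000 + 0.479641 = 1.464426

H = 1.4644 bits/symbol


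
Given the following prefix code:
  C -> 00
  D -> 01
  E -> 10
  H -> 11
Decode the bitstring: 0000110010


Decoding step by step:
Bits 00 -> C
Bits 00 -> C
Bits 11 -> H
Bits 00 -> C
Bits 10 -> E


Decoded message: CCHCE


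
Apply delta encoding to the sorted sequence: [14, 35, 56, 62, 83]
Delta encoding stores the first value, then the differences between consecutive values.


First value: 14
Deltas:
  35 - 14 = 21
  56 - 35 = 21
  62 - 56 = 6
  83 - 62 = 21


Delta encoded: [14, 21, 21, 6, 21]


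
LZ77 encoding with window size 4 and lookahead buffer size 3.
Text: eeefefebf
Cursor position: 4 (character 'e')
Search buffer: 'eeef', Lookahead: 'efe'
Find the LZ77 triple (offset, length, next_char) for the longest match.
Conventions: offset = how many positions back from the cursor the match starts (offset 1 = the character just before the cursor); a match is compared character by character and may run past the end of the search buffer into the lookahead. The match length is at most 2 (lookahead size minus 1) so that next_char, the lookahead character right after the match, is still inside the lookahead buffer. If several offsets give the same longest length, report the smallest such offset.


Try each offset into the search buffer:
  offset=1 (pos 3, char 'f'): match length 0
  offset=2 (pos 2, char 'e'): match length 2
  offset=3 (pos 1, char 'e'): match length 1
  offset=4 (pos 0, char 'e'): match length 1
Longest match has length 2 at offset 2.
next_char = character at position 4 + 2 = 6 -> 'e'

Best match: offset=2, length=2 (matching 'ef' starting at position 2)
LZ77 triple: (2, 2, 'e')


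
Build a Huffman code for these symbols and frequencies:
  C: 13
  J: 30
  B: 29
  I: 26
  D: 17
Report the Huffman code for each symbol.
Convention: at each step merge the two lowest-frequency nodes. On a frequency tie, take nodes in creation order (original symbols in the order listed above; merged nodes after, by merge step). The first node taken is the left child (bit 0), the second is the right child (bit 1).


Huffman tree construction:
Step 1: Merge C(13) + D(17) = 30
Step 2: Merge I(26) + B(29) = 55
Step 3: Merge J(30) + (C+D)(30) = 60
Step 4: Merge (I+B)(55) + (J+(C+D))(60) = 115
Read each symbol's code off the tree from the root (left child = 0, right child = 1).

Codes:
  C: 110 (length 3)
  J: 10 (length 2)
  B: 01 (length 2)
  I: 00 (length 2)
  D: 111 (length 3)
Average code length: 260/115 = 2.2609 bits/symbol


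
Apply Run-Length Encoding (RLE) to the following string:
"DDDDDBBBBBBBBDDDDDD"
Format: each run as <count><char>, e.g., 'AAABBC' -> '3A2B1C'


Scanning runs left to right:
  i=0: run of 'D' x 5 -> '5D'
  i=5: run of 'B' x 8 -> '8B'
  i=13: run of 'D' x 6 -> '6D'

RLE = 5D8B6D


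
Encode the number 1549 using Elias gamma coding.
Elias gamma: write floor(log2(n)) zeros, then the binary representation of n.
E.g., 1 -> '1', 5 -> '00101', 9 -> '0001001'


num_bits = floor(log2(1549)) + 1 = 11
leading_zeros = num_bits - 1 = 10
binary(1549) = 11000001101

Elias gamma(1549) = '0000000000' + '11000001101' = 000000000011000001101 (21 bits)


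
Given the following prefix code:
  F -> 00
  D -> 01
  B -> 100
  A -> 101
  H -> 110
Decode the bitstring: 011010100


Decoding step by step:
Bits 01 -> D
Bits 101 -> A
Bits 01 -> D
Bits 00 -> F


Decoded message: DADF


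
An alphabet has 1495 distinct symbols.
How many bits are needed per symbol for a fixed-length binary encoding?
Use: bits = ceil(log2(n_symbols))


log2(1495) = 10.5459
Bracket: 2^10 = 1024 < 1495 <= 2^11 = 2048
So ceil(log2(1495)) = 11

bits = ceil(log2(1495)) = ceil(10.5459) = 11 bits


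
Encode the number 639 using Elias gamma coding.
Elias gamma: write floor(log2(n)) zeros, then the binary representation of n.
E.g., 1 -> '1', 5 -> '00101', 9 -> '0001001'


num_bits = floor(log2(639)) + 1 = 10
leading_zeros = num_bits - 1 = 9
binary(639) = 1001111111

Elias gamma(639) = '000000000' + '1001111111' = 0000000001001111111 (19 bits)


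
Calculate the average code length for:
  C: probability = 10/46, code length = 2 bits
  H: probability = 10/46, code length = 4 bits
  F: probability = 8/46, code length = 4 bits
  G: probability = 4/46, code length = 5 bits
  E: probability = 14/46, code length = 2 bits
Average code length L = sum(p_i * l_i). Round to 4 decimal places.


Weighted contributions p_i * l_i:
  C: (10/46) * 2 = 20/46
  H: (10/46) * 4 = 40/46
  F: (8/46) * 4 = 32/46
  G: (4/46) * 5 = 20/46
  E: (14/46) * 2 = 28/46
Sum = (20 + 40 + 32 + 20 + 28)/46 = 140/46

L = 140/46 = 3.0435 bits/symbol


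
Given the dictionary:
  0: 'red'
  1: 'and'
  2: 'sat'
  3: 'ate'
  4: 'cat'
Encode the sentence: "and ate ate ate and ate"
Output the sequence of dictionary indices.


Look up each word in the dictionary:
  'and' -> 1
  'ate' -> 3
  'ate' -> 3
  'ate' -> 3
  'and' -> 1
  'ate' -> 3

Encoded: [1, 3, 3, 3, 1, 3]


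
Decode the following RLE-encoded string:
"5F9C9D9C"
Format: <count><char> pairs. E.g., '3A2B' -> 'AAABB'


Expanding each <count><char> pair:
  5F -> 'FFFFF'
  9C -> 'CCCCCCCCC'
  9D -> 'DDDDDDDDD'
  9C -> 'CCCCCCCCC'

Decoded = FFFFFCCCCCCCCCDDDDDDDDDCCCCCCCCC


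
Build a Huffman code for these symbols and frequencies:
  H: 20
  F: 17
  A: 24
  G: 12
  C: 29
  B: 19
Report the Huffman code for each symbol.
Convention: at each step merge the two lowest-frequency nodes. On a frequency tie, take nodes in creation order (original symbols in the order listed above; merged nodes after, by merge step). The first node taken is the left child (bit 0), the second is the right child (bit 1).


Huffman tree construction:
Step 1: Merge G(12) + F(17) = 29
Step 2: Merge B(19) + H(20) = 39
Step 3: Merge A(24) + C(29) = 53
Step 4: Merge (G+F)(29) + (B+H)(39) = 68
Step 5: Merge (A+C)(53) + ((G+F)+(B+H))(68) = 121
Read each symbol's code off the tree from the root (left child = 0, right child = 1).

Codes:
  H: 111 (length 3)
  F: 101 (length 3)
  A: 00 (length 2)
  G: 100 (length 3)
  C: 01 (length 2)
  B: 110 (length 3)
Average code length: 310/121 = 2.5620 bits/symbol


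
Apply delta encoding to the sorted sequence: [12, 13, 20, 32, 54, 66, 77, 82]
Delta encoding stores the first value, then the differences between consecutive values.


First value: 12
Deltas:
  13 - 12 = 1
  20 - 13 = 7
  32 - 20 = 12
  54 - 32 = 22
  66 - 54 = 12
  77 - 66 = 11
  82 - 77 = 5


Delta encoded: [12, 1, 7, 12, 22, 12, 11, 5]


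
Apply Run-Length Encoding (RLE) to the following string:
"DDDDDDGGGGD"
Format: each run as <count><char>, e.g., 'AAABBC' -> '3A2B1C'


Scanning runs left to right:
  i=0: run of 'D' x 6 -> '6D'
  i=6: run of 'G' x 4 -> '4G'
  i=10: run of 'D' x 1 -> '1D'

RLE = 6D4G1D


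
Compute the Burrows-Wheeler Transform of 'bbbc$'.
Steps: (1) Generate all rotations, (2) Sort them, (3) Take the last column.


Rotations (sorted):
  0: $bbbc -> last char: c
  1: bbbc$ -> last char: $
  2: bbc$b -> last char: b
  3: bc$bb -> last char: b
  4: c$bbb -> last char: b


BWT = c$bbb


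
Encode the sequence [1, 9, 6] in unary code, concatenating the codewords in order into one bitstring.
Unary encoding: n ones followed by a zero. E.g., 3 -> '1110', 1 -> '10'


Encode each number as n ones followed by a terminating 0:
  1 -> 10 (2 bits)
  9 -> 1111111110 (10 bits)
  6 -> 1111110 (7 bits)
Total length = 2 + 10 + 7 = 19 bits.

Unary([1, 9, 6]) = 1011111111101111110 (19 bits)


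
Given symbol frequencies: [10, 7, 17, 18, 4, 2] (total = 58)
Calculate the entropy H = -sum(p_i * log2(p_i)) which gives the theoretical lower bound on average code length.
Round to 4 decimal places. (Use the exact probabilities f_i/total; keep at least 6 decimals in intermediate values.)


Per-symbol terms -p_i * log2(p_i) with p_i = f_i/58:
  p = 10/58 = 0.172414: log2(p) = -2.536053, -p*log2(p) = 0.437251
  p = 7/58 = 0.120690: log2(p) = -3.050626, -p*log2(p) = 0.368179
  p = 17/58 = 0.293103: log2(p) = -1.770518, -p*log2(p) = 0.518945
  p = 18/58 = 0.310345: log2(p) = -1.688056, -p*log2(p) = 0.523879
  p = 4/58 = 0.068966: log2(p) = -3.857981, -p*log2(p) = 0.266068
  p = 2/58 = 0.034483: log2(p) = -4.857981, -p*log2(p) = 0.167517
H = 0.437251 + 0.368179 + 0.518945 + 0.523879 + 0.266068 + 0.167517 = 2.281839

H = 2.2818 bits/symbol


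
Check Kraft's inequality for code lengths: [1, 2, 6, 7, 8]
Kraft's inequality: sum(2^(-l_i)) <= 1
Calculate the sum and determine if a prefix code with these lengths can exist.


Sum = 2^(-1) + 2^(-2) + 2^(-6) + 2^(-7) + 2^(-8)
    = 0.5 + 0.25 + 0.015625 + 0.0078125 + 0.00390625
    = 199/256 = 0.77734375
Since 0.77734375 <= 1, Kraft's inequality IS satisfied.
A prefix code with these lengths CAN exist.

Kraft sum = 0.77734375. Satisfied.


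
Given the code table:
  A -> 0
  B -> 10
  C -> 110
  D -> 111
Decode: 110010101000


Decoding:
110 -> C
0 -> A
10 -> B
10 -> B
10 -> B
0 -> A
0 -> A


Result: CABBBAA


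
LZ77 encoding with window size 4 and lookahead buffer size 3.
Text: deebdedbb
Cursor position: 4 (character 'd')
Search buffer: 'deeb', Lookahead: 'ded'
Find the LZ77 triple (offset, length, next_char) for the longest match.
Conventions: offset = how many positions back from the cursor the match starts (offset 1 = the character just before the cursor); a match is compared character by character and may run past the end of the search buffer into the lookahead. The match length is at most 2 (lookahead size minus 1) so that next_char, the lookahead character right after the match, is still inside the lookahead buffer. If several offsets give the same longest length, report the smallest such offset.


Try each offset into the search buffer:
  offset=1 (pos 3, char 'b'): match length 0
  offset=2 (pos 2, char 'e'): match length 0
  offset=3 (pos 1, char 'e'): match length 0
  offset=4 (pos 0, char 'd'): match length 2
Longest match has length 2 at offset 4.
next_char = character at position 4 + 2 = 6 -> 'd'

Best match: offset=4, length=2 (matching 'de' starting at position 0)
LZ77 triple: (4, 2, 'd')


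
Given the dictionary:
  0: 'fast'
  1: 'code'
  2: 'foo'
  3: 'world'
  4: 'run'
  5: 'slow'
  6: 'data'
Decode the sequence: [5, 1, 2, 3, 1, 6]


Look up each index in the dictionary:
  5 -> 'slow'
  1 -> 'code'
  2 -> 'foo'
  3 -> 'world'
  1 -> 'code'
  6 -> 'data'

Decoded: "slow code foo world code data"


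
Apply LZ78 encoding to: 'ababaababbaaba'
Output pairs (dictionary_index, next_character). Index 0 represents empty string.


LZ78 encoding steps:
Dictionary: {0: ''}
Step 1: w='' (idx 0), next='a' -> output (0, 'a'), add 'a' as idx 1
Step 2: w='' (idx 0), next='b' -> output (0, 'b'), add 'b' as idx 2
Step 3: w='a' (idx 1), next='b' -> output (1, 'b'), add 'ab' as idx 3
Step 4: w='a' (idx 1), next='a' -> output (1, 'a'), add 'aa' as idx 4
Step 5: w='b' (idx 2), next='a' -> output (2, 'a'), add 'ba' as idx 5
Step 6: w='b' (idx 2), next='b' -> output (2, 'b'), add 'bb' as idx 6
Step 7: w='aa' (idx 4), next='b' -> output (4, 'b'), add 'aab' as idx 7
Step 8: w='a' (idx 1), end of input -> output (1, '')


Encoded: [(0, 'a'), (0, 'b'), (1, 'b'), (1, 'a'), (2, 'a'), (2, 'b'), (4, 'b'), (1, '')]


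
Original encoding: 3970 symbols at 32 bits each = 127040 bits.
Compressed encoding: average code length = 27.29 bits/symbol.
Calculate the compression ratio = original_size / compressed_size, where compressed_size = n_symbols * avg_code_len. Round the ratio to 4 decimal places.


original_size = n_symbols * orig_bits = 3970 * 32 = 127040 bits
compressed_size = n_symbols * avg_code_len = 3970 * 27.29 = 108341.3 bits
ratio = original_size / compressed_size = 127040 / 108341.3 = 1.1726

Compression ratio = 1.1726


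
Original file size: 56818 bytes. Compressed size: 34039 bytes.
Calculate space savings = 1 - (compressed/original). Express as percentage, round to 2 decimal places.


ratio = compressed/original = 34039/56818 = 0.599088
savings = 1 - ratio = 1 - 0.599088 = 0.400912
as a percentage: 0.400912 * 100 = 40.09%

Space savings = 1 - 34039/56818 = 40.09%


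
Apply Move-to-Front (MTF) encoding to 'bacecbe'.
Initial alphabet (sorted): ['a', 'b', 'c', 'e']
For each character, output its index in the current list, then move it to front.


MTF encoding:
'b': index 1 in ['a', 'b', 'c', 'e'] -> ['b', 'a', 'c', 'e']
'a': index 1 in ['b', 'a', 'c', 'e'] -> ['a', 'b', 'c', 'e']
'c': index 2 in ['a', 'b', 'c', 'e'] -> ['c', 'a', 'b', 'e']
'e': index 3 in ['c', 'a', 'b', 'e'] -> ['e', 'c', 'a', 'b']
'c': index 1 in ['e', 'c', 'a', 'b'] -> ['c', 'e', 'a', 'b']
'b': index 3 in ['c', 'e', 'a', 'b'] -> ['b', 'c', 'e', 'a']
'e': index 2 in ['b', 'c', 'e', 'a'] -> ['e', 'b', 'c', 'a']


Output: [1, 1, 2, 3, 1, 3, 2]


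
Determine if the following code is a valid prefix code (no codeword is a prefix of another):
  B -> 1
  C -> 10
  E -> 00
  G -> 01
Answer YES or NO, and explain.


Checking each pair (does one codeword prefix another?):
  B='1' vs C='10': prefix -- VIOLATION

NO -- this is NOT a valid prefix code. B (1) is a prefix of C (10).


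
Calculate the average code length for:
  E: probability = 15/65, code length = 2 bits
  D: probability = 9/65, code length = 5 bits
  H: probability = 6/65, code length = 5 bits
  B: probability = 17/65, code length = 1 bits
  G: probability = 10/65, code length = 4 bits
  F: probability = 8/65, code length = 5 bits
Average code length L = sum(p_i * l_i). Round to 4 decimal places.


Weighted contributions p_i * l_i:
  E: (15/65) * 2 = 30/65
  D: (9/65) * 5 = 45/65
  H: (6/65) * 5 = 30/65
  B: (17/65) * 1 = 17/65
  G: (10/65) * 4 = 40/65
  F: (8/65) * 5 = 40/65
Sum = (30 + 45 + 30 + 17 + 40 + 40)/65 = 202/65

L = 202/65 = 3.1077 bits/symbol


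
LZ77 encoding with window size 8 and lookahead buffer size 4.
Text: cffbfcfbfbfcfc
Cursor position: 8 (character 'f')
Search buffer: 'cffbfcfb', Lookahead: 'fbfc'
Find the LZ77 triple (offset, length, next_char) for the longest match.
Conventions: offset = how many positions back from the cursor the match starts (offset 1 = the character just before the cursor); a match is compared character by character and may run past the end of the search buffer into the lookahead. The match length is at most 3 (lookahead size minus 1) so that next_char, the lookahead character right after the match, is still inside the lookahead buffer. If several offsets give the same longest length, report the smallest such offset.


Try each offset into the search buffer:
  offset=1 (pos 7, char 'b'): match length 0
  offset=2 (pos 6, char 'f'): match length 3
  offset=3 (pos 5, char 'c'): match length 0
  offset=4 (pos 4, char 'f'): match length 1
  offset=5 (pos 3, char 'b'): match length 0
  offset=6 (pos 2, char 'f'): match length 3
  offset=7 (pos 1, char 'f'): match length 1
  offset=8 (pos 0, char 'c'): match length 0
Longest match has length 3, found at offsets 2, 6; take the smallest, offset 2.
next_char = character at position 8 + 3 = 11 -> 'c'

Best match: offset=2, length=3 (matching 'fbf' starting at position 6)
LZ77 triple: (2, 3, 'c')


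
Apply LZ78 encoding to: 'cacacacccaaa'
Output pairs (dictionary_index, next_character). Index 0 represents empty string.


LZ78 encoding steps:
Dictionary: {0: ''}
Step 1: w='' (idx 0), next='c' -> output (0, 'c'), add 'c' as idx 1
Step 2: w='' (idx 0), next='a' -> output (0, 'a'), add 'a' as idx 2
Step 3: w='c' (idx 1), next='a' -> output (1, 'a'), add 'ca' as idx 3
Step 4: w='ca' (idx 3), next='c' -> output (3, 'c'), add 'cac' as idx 4
Step 5: w='c' (idx 1), next='c' -> output (1, 'c'), add 'cc' as idx 5
Step 6: w='a' (idx 2), next='a' -> output (2, 'a'), add 'aa' as idx 6
Step 7: w='a' (idx 2), end of input -> output (2, '')


Encoded: [(0, 'c'), (0, 'a'), (1, 'a'), (3, 'c'), (1, 'c'), (2, 'a'), (2, '')]


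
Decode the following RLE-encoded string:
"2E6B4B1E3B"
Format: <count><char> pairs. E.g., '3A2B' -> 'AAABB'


Expanding each <count><char> pair:
  2E -> 'EE'
  6B -> 'BBBBBB'
  4B -> 'BBBB'
  1E -> 'E'
  3B -> 'BBB'

Decoded = EEBBBBBBBBBBEBBB


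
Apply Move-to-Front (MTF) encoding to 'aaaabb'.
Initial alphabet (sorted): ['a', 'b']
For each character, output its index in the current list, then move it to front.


MTF encoding:
'a': index 0 in ['a', 'b'] -> ['a', 'b']
'a': index 0 in ['a', 'b'] -> ['a', 'b']
'a': index 0 in ['a', 'b'] -> ['a', 'b']
'a': index 0 in ['a', 'b'] -> ['a', 'b']
'b': index 1 in ['a', 'b'] -> ['b', 'a']
'b': index 0 in ['b', 'a'] -> ['b', 'a']


Output: [0, 0, 0, 0, 1, 0]


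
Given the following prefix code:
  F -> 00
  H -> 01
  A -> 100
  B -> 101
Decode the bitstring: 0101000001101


Decoding step by step:
Bits 01 -> H
Bits 01 -> H
Bits 00 -> F
Bits 00 -> F
Bits 01 -> H
Bits 101 -> B


Decoded message: HHFFHB


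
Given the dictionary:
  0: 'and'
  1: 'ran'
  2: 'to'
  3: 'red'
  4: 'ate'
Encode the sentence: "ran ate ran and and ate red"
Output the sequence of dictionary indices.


Look up each word in the dictionary:
  'ran' -> 1
  'ate' -> 4
  'ran' -> 1
  'and' -> 0
  'and' -> 0
  'ate' -> 4
  'red' -> 3

Encoded: [1, 4, 1, 0, 0, 4, 3]


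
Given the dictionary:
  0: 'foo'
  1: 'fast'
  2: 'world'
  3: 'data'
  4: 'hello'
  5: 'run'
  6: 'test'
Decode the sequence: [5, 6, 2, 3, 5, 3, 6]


Look up each index in the dictionary:
  5 -> 'run'
  6 -> 'test'
  2 -> 'world'
  3 -> 'data'
  5 -> 'run'
  3 -> 'data'
  6 -> 'test'

Decoded: "run test world data run data test"


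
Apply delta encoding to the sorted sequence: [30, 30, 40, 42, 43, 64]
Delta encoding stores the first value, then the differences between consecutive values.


First value: 30
Deltas:
  30 - 30 = 0
  40 - 30 = 10
  42 - 40 = 2
  43 - 42 = 1
  64 - 43 = 21


Delta encoded: [30, 0, 10, 2, 1, 21]


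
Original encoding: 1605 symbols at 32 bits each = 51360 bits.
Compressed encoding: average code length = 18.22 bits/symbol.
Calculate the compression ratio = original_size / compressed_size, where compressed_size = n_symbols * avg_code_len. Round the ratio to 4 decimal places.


original_size = n_symbols * orig_bits = 1605 * 32 = 51360 bits
compressed_size = n_symbols * avg_code_len = 1605 * 18.22 = 29243.1 bits
ratio = original_size / compressed_size = 51360 / 29243.1 = 1.7563

Compression ratio = 1.7563


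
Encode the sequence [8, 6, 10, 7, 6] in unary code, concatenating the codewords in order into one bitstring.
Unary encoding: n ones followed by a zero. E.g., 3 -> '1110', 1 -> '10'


Encode each number as n ones followed by a terminating 0:
  8 -> 111111110 (9 bits)
  6 -> 1111110 (7 bits)
  10 -> 11111111110 (11 bits)
  7 -> 11111110 (8 bits)
  6 -> 1111110 (7 bits)
Total length = 9 + 7 + 11 + 8 + 7 = 42 bits.

Unary([8, 6, 10, 7, 6]) = 111111110111111011111111110111111101111110 (42 bits)


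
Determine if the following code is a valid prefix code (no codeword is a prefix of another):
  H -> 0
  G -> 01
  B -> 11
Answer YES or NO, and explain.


Checking each pair (does one codeword prefix another?):
  H='0' vs G='01': prefix -- VIOLATION

NO -- this is NOT a valid prefix code. H (0) is a prefix of G (01).


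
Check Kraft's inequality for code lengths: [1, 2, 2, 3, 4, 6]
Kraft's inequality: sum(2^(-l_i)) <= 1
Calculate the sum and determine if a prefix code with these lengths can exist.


Sum = 2^(-1) + 2^(-2) + 2^(-2) + 2^(-3) + 2^(-4) + 2^(-6)
    = 0.5 + 0.25 + 0.25 + 0.125 + 0.0625 + 0.015625
    = 77/64 = 1.203125
Since 1.203125 > 1, Kraft's inequality is NOT satisfied.
A prefix code with these lengths CANNOT exist.

Kraft sum = 1.203125. Not satisfied.


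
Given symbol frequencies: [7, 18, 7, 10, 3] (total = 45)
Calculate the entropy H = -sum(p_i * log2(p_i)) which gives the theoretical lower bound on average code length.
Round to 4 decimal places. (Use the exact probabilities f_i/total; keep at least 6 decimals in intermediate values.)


Per-symbol terms -p_i * log2(p_i) with p_i = f_i/45:
  p = 7/45 = 0.155556: log2(p) = -2.684498, -p*log2(p) = 0.417589
  p = 18/45 = 0.400000: log2(p) = -1.321928, -p*log2(p) = 0.528771
  p = 7/45 = 0.155556: log2(p) = -2.684498, -p*log2(p) = 0.417589
  p = 10/45 = 0.222222: log2(p) = -2.169925, -p*log2(p) = 0.482206
  p = 3/45 = 0.066667: log2(p) = -3.906891, -p*log2(p) = 0.260459
H = 0.417589 + 0.528771 + 0.417589 + 0.482206 + 0.260459 = 2.106614

H = 2.1066 bits/symbol


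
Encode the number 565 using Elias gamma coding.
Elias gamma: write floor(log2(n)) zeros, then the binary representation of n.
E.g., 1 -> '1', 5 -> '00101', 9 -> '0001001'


num_bits = floor(log2(565)) + 1 = 10
leading_zeros = num_bits - 1 = 9
binary(565) = 1000110101

Elias gamma(565) = '000000000' + '1000110101' = 0000000001000110101 (19 bits)


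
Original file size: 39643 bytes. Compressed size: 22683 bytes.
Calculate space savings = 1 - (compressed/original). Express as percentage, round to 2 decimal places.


ratio = compressed/original = 22683/39643 = 0.572182
savings = 1 - ratio = 1 - 0.572182 = 0.427818
as a percentage: 0.427818 * 100 = 42.78%

Space savings = 1 - 22683/39643 = 42.78%


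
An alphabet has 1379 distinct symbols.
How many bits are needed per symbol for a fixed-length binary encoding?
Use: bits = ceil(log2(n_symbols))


log2(1379) = 10.4294
Bracket: 2^10 = 1024 < 1379 <= 2^11 = 2048
So ceil(log2(1379)) = 11

bits = ceil(log2(1379)) = ceil(10.4294) = 11 bits


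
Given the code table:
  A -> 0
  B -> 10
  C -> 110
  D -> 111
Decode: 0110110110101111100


Decoding:
0 -> A
110 -> C
110 -> C
110 -> C
10 -> B
111 -> D
110 -> C
0 -> A


Result: ACCCBDCA


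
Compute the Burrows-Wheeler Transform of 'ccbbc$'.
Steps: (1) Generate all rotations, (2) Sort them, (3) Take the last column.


Rotations (sorted):
  0: $ccbbc -> last char: c
  1: bbc$cc -> last char: c
  2: bc$ccb -> last char: b
  3: c$ccbb -> last char: b
  4: cbbc$c -> last char: c
  5: ccbbc$ -> last char: $


BWT = ccbbc$


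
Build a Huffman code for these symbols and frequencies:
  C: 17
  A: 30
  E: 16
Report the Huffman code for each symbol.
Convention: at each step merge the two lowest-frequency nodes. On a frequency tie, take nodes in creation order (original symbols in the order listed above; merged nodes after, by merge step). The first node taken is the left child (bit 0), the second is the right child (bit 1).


Huffman tree construction:
Step 1: Merge E(16) + C(17) = 33
Step 2: Merge A(30) + (E+C)(33) = 63
Read each symbol's code off the tree from the root (left child = 0, right child = 1).

Codes:
  C: 11 (length 2)
  A: 0 (length 1)
  E: 10 (length 2)
Average code length: 96/63 = 1.5238 bits/symbol


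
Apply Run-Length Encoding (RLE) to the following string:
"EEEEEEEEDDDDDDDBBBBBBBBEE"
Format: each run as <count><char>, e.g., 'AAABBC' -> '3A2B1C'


Scanning runs left to right:
  i=0: run of 'E' x 8 -> '8E'
  i=8: run of 'D' x 7 -> '7D'
  i=15: run of 'B' x 8 -> '8B'
  i=23: run of 'E' x 2 -> '2E'

RLE = 8E7D8B2E


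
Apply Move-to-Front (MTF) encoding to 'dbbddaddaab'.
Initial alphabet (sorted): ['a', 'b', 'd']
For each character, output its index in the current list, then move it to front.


MTF encoding:
'd': index 2 in ['a', 'b', 'd'] -> ['d', 'a', 'b']
'b': index 2 in ['d', 'a', 'b'] -> ['b', 'd', 'a']
'b': index 0 in ['b', 'd', 'a'] -> ['b', 'd', 'a']
'd': index 1 in ['b', 'd', 'a'] -> ['d', 'b', 'a']
'd': index 0 in ['d', 'b', 'a'] -> ['d', 'b', 'a']
'a': index 2 in ['d', 'b', 'a'] -> ['a', 'd', 'b']
'd': index 1 in ['a', 'd', 'b'] -> ['d', 'a', 'b']
'd': index 0 in ['d', 'a', 'b'] -> ['d', 'a', 'b']
'a': index 1 in ['d', 'a', 'b'] -> ['a', 'd', 'b']
'a': index 0 in ['a', 'd', 'b'] -> ['a', 'd', 'b']
'b': index 2 in ['a', 'd', 'b'] -> ['b', 'a', 'd']


Output: [2, 2, 0, 1, 0, 2, 1, 0, 1, 0, 2]


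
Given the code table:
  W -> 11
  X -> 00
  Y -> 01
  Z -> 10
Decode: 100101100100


Decoding:
10 -> Z
01 -> Y
01 -> Y
10 -> Z
01 -> Y
00 -> X


Result: ZYYZYX


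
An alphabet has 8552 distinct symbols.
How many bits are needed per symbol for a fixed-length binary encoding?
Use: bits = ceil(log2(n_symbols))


log2(8552) = 13.062
Bracket: 2^13 = 8192 < 8552 <= 2^14 = 16384
So ceil(log2(8552)) = 14

bits = ceil(log2(8552)) = ceil(13.062) = 14 bits


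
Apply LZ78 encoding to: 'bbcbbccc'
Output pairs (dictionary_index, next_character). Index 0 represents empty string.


LZ78 encoding steps:
Dictionary: {0: ''}
Step 1: w='' (idx 0), next='b' -> output (0, 'b'), add 'b' as idx 1
Step 2: w='b' (idx 1), next='c' -> output (1, 'c'), add 'bc' as idx 2
Step 3: w='b' (idx 1), next='b' -> output (1, 'b'), add 'bb' as idx 3
Step 4: w='' (idx 0), next='c' -> output (0, 'c'), add 'c' as idx 4
Step 5: w='c' (idx 4), next='c' -> output (4, 'c'), add 'cc' as idx 5


Encoded: [(0, 'b'), (1, 'c'), (1, 'b'), (0, 'c'), (4, 'c')]


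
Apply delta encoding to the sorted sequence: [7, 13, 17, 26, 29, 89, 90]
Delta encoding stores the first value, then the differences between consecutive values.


First value: 7
Deltas:
  13 - 7 = 6
  17 - 13 = 4
  26 - 17 = 9
  29 - 26 = 3
  89 - 29 = 60
  90 - 89 = 1


Delta encoded: [7, 6, 4, 9, 3, 60, 1]


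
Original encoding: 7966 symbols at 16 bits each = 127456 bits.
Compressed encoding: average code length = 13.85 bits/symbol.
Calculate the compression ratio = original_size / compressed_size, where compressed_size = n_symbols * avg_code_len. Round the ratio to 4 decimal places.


original_size = n_symbols * orig_bits = 7966 * 16 = 127456 bits
compressed_size = n_symbols * avg_code_len = 7966 * 13.85 = 110329.1 bits
ratio = original_size / compressed_size = 127456 / 110329.1 = 1.1552

Compression ratio = 1.1552


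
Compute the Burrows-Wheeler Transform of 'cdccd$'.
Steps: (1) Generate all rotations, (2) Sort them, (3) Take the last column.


Rotations (sorted):
  0: $cdccd -> last char: d
  1: ccd$cd -> last char: d
  2: cd$cdc -> last char: c
  3: cdccd$ -> last char: $
  4: d$cdcc -> last char: c
  5: dccd$c -> last char: c


BWT = ddc$cc


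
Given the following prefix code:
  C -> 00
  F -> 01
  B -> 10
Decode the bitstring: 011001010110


Decoding step by step:
Bits 01 -> F
Bits 10 -> B
Bits 01 -> F
Bits 01 -> F
Bits 01 -> F
Bits 10 -> B


Decoded message: FBFFFB


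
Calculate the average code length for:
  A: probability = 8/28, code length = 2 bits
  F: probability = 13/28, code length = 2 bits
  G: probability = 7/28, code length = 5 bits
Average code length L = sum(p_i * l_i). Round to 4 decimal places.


Weighted contributions p_i * l_i:
  A: (8/28) * 2 = 16/28
  F: (13/28) * 2 = 26/28
  G: (7/28) * 5 = 35/28
Sum = (16 + 26 + 35)/28 = 77/28

L = 77/28 = 2.7500 bits/symbol


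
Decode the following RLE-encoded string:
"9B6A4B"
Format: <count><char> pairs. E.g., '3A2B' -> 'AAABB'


Expanding each <count><char> pair:
  9B -> 'BBBBBBBBB'
  6A -> 'AAAAAA'
  4B -> 'BBBB'

Decoded = BBBBBBBBBAAAAAABBBB


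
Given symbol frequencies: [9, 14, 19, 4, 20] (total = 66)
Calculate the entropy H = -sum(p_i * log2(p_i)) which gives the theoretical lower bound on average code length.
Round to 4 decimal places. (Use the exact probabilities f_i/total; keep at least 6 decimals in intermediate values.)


Per-symbol terms -p_i * log2(p_i) with p_i = f_i/66:
  p = 9/66 = 0.136364: log2(p) = -2.874469, -p*log2(p) = 0.391973
  p = 14/66 = 0.212121: log2(p) = -2.237039, -p*log2(p) = 0.474523
  p = 19/66 = 0.287879: log2(p) = -1.796467, -p*log2(p) = 0.517165
  p = 4/66 = 0.060606: log2(p) = -4.044394, -p*log2(p) = 0.245115
  p = 20/66 = 0.303030: log2(p) = -1.722466, -p*log2(p) = 0.521959
H = 0.391973 + 0.474523 + 0.517165 + 0.245115 + 0.521959 = 2.150735

H = 2.1507 bits/symbol


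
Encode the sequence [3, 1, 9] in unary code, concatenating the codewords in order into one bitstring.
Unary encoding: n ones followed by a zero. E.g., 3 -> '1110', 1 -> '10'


Encode each number as n ones followed by a terminating 0:
  3 -> 1110 (4 bits)
  1 -> 10 (2 bits)
  9 -> 1111111110 (10 bits)
Total length = 4 + 2 + 10 = 16 bits.

Unary([3, 1, 9]) = 1110101111111110 (16 bits)


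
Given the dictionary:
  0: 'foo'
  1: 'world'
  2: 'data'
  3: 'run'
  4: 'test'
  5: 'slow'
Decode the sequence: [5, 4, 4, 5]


Look up each index in the dictionary:
  5 -> 'slow'
  4 -> 'test'
  4 -> 'test'
  5 -> 'slow'

Decoded: "slow test test slow"


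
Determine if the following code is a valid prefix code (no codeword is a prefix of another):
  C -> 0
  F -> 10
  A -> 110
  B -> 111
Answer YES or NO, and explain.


Checking each pair (does one codeword prefix another?):
  C='0' vs F='10': no prefix
  C='0' vs A='110': no prefix
  C='0' vs B='111': no prefix
  F='10' vs C='0': no prefix
  F='10' vs A='110': no prefix
  F='10' vs B='111': no prefix
  A='110' vs C='0': no prefix
  A='110' vs F='10': no prefix
  A='110' vs B='111': no prefix
  B='111' vs C='0': no prefix
  B='111' vs F='10': no prefix
  B='111' vs A='110': no prefix
No violation found over all pairs.

YES -- this is a valid prefix code. No codeword is a prefix of any other codeword.


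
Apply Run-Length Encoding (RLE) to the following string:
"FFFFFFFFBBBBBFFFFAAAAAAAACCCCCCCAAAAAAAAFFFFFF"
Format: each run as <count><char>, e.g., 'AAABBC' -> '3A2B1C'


Scanning runs left to right:
  i=0: run of 'F' x 8 -> '8F'
  i=8: run of 'B' x 5 -> '5B'
  i=13: run of 'F' x 4 -> '4F'
  i=17: run of 'A' x 8 -> '8A'
  i=25: run of 'C' x 7 -> '7C'
  i=32: run of 'A' x 8 -> '8A'
  i=40: run of 'F' x 6 -> '6F'

RLE = 8F5B4F8A7C8A6F


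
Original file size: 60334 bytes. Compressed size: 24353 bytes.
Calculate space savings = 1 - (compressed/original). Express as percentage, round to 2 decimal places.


ratio = compressed/original = 24353/60334 = 0.403636
savings = 1 - ratio = 1 - 0.403636 = 0.596364
as a percentage: 0.596364 * 100 = 59.64%

Space savings = 1 - 24353/60334 = 59.64%


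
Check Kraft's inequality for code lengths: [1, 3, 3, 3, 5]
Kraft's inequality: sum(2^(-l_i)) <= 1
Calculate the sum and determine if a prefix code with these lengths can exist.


Sum = 2^(-1) + 2^(-3) + 2^(-3) + 2^(-3) + 2^(-5)
    = 0.5 + 0.125 + 0.125 + 0.125 + 0.03125
    = 29/32 = 0.90625
Since 0.90625 <= 1, Kraft's inequality IS satisfied.
A prefix code with these lengths CAN exist.

Kraft sum = 0.90625. Satisfied.


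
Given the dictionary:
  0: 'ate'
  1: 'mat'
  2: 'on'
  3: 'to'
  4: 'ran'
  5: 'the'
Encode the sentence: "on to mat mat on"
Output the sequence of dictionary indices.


Look up each word in the dictionary:
  'on' -> 2
  'to' -> 3
  'mat' -> 1
  'mat' -> 1
  'on' -> 2

Encoded: [2, 3, 1, 1, 2]


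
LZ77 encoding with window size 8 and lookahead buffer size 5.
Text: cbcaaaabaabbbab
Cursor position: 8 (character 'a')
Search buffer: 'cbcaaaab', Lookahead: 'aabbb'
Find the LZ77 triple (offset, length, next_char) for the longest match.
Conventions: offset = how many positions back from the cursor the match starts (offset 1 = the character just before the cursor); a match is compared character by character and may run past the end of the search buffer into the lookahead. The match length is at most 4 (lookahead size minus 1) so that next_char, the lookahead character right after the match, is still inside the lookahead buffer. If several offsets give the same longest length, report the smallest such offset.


Try each offset into the search buffer:
  offset=1 (pos 7, char 'b'): match length 0
  offset=2 (pos 6, char 'a'): match length 1
  offset=3 (pos 5, char 'a'): match length 3
  offset=4 (pos 4, char 'a'): match length 2
  offset=5 (pos 3, char 'a'): match length 2
  offset=6 (pos 2, char 'c'): match length 0
  offset=7 (pos 1, char 'b'): match length 0
  offset=8 (pos 0, char 'c'): match length 0
Longest match has length 3 at offset 3.
next_char = character at position 8 + 3 = 11 -> 'b'

Best match: offset=3, length=3 (matching 'aab' starting at position 5)
LZ77 triple: (3, 3, 'b')


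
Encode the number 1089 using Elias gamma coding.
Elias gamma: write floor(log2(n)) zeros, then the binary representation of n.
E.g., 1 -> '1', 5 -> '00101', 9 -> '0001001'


num_bits = floor(log2(1089)) + 1 = 11
leading_zeros = num_bits - 1 = 10
binary(1089) = 10001000001

Elias gamma(1089) = '0000000000' + '10001000001' = 000000000010001000001 (21 bits)


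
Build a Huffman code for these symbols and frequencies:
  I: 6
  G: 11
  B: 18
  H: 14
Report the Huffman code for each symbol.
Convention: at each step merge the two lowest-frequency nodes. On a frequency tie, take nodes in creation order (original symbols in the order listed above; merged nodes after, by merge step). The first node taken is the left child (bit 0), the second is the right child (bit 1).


Huffman tree construction:
Step 1: Merge I(6) + G(11) = 17
Step 2: Merge H(14) + (I+G)(17) = 31
Step 3: Merge B(18) + (H+(I+G))(31) = 49
Read each symbol's code off the tree from the root (left child = 0, right child = 1).

Codes:
  I: 110 (length 3)
  G: 111 (length 3)
  B: 0 (length 1)
  H: 10 (length 2)
Average code length: 97/49 = 1.9796 bits/symbol


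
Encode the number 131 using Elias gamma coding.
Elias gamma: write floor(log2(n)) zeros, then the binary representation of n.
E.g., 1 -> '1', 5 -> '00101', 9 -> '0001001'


num_bits = floor(log2(131)) + 1 = 8
leading_zeros = num_bits - 1 = 7
binary(131) = 10000011

Elias gamma(131) = '0000000' + '10000011' = 000000010000011 (15 bits)


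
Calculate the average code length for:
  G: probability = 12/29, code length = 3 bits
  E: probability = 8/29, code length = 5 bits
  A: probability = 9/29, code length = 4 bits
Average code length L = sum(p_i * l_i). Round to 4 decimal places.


Weighted contributions p_i * l_i:
  G: (12/29) * 3 = 36/29
  E: (8/29) * 5 = 40/29
  A: (9/29) * 4 = 36/29
Sum = (36 + 40 + 36)/29 = 112/29

L = 112/29 = 3.8621 bits/symbol


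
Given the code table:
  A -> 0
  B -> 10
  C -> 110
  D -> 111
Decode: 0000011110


Decoding:
0 -> A
0 -> A
0 -> A
0 -> A
0 -> A
111 -> D
10 -> B


Result: AAAAADB


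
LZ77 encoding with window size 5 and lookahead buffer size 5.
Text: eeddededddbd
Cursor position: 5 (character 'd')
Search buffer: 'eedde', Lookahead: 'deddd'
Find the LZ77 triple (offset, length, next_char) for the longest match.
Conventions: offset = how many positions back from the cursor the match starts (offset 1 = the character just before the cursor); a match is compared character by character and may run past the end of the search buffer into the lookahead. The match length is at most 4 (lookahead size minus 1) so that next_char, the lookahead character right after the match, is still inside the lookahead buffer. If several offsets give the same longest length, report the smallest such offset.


Try each offset into the search buffer:
  offset=1 (pos 4, char 'e'): match length 0
  offset=2 (pos 3, char 'd'): match length 3
  offset=3 (pos 2, char 'd'): match length 1
  offset=4 (pos 1, char 'e'): match length 0
  offset=5 (pos 0, char 'e'): match length 0
Longest match has length 3 at offset 2.
next_char = character at position 5 + 3 = 8 -> 'd'

Best match: offset=2, length=3 (matching 'ded' starting at position 3)
LZ77 triple: (2, 3, 'd')


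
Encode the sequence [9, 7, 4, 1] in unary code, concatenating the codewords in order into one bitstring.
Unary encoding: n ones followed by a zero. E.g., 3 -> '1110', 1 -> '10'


Encode each number as n ones followed by a terminating 0:
  9 -> 1111111110 (10 bits)
  7 -> 11111110 (8 bits)
  4 -> 11110 (5 bits)
  1 -> 10 (2 bits)
Total length = 10 + 8 + 5 + 2 = 25 bits.

Unary([9, 7, 4, 1]) = 1111111110111111101111010 (25 bits)
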